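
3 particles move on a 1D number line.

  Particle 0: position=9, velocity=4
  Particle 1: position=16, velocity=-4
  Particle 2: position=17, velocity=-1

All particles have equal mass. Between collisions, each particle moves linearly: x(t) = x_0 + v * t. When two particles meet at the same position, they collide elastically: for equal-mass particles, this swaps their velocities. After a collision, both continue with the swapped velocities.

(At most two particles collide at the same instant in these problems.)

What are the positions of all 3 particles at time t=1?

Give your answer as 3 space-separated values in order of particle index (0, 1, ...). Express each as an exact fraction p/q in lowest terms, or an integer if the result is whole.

Answer: 12 13 16

Derivation:
Collision at t=7/8: particles 0 and 1 swap velocities; positions: p0=25/2 p1=25/2 p2=129/8; velocities now: v0=-4 v1=4 v2=-1
Advance to t=1 (no further collisions before then); velocities: v0=-4 v1=4 v2=-1; positions = 12 13 16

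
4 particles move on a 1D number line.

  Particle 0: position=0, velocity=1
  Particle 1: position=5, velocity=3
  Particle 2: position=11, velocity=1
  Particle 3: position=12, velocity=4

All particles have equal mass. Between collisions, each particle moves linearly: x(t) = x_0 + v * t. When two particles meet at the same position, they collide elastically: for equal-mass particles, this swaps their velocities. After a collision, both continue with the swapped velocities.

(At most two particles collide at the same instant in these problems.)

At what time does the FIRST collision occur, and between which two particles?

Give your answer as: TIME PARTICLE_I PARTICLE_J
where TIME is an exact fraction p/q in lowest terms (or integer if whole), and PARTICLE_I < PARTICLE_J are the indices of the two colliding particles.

Pair (0,1): pos 0,5 vel 1,3 -> not approaching (rel speed -2 <= 0)
Pair (1,2): pos 5,11 vel 3,1 -> gap=6, closing at 2/unit, collide at t=3
Pair (2,3): pos 11,12 vel 1,4 -> not approaching (rel speed -3 <= 0)
Earliest collision: t=3 between 1 and 2

Answer: 3 1 2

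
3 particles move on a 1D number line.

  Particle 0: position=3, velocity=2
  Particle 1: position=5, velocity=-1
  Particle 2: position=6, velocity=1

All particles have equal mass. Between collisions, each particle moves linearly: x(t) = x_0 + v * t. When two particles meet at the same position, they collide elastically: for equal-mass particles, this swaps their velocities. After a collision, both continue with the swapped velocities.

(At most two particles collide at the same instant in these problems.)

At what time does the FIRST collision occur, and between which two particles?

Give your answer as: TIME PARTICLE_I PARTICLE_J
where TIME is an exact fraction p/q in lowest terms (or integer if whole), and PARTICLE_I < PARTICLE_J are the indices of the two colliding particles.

Answer: 2/3 0 1

Derivation:
Pair (0,1): pos 3,5 vel 2,-1 -> gap=2, closing at 3/unit, collide at t=2/3
Pair (1,2): pos 5,6 vel -1,1 -> not approaching (rel speed -2 <= 0)
Earliest collision: t=2/3 between 0 and 1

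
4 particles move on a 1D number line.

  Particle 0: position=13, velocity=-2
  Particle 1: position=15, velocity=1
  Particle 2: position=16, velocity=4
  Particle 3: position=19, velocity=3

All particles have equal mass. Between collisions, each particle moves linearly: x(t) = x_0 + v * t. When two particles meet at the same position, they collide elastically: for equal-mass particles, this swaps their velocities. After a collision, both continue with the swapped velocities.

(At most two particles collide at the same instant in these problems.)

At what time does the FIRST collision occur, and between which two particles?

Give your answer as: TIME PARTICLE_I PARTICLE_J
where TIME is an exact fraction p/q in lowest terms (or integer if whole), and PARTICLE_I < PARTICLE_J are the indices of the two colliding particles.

Pair (0,1): pos 13,15 vel -2,1 -> not approaching (rel speed -3 <= 0)
Pair (1,2): pos 15,16 vel 1,4 -> not approaching (rel speed -3 <= 0)
Pair (2,3): pos 16,19 vel 4,3 -> gap=3, closing at 1/unit, collide at t=3
Earliest collision: t=3 between 2 and 3

Answer: 3 2 3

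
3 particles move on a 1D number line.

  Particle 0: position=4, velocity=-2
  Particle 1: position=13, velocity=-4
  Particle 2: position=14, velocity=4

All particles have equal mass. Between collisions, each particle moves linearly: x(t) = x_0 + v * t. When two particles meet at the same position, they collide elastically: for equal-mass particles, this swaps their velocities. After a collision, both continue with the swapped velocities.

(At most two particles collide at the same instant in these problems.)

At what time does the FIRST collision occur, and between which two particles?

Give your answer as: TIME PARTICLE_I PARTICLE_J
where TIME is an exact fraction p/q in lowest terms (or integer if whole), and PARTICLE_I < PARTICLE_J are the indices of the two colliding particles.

Answer: 9/2 0 1

Derivation:
Pair (0,1): pos 4,13 vel -2,-4 -> gap=9, closing at 2/unit, collide at t=9/2
Pair (1,2): pos 13,14 vel -4,4 -> not approaching (rel speed -8 <= 0)
Earliest collision: t=9/2 between 0 and 1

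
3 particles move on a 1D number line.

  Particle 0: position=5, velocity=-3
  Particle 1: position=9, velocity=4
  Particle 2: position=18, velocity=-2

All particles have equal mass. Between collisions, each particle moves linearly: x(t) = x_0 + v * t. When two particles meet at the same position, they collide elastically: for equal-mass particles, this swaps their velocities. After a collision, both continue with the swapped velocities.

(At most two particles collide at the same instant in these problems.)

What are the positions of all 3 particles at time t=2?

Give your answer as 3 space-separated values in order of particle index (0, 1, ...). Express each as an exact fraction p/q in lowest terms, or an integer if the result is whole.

Answer: -1 14 17

Derivation:
Collision at t=3/2: particles 1 and 2 swap velocities; positions: p0=1/2 p1=15 p2=15; velocities now: v0=-3 v1=-2 v2=4
Advance to t=2 (no further collisions before then); velocities: v0=-3 v1=-2 v2=4; positions = -1 14 17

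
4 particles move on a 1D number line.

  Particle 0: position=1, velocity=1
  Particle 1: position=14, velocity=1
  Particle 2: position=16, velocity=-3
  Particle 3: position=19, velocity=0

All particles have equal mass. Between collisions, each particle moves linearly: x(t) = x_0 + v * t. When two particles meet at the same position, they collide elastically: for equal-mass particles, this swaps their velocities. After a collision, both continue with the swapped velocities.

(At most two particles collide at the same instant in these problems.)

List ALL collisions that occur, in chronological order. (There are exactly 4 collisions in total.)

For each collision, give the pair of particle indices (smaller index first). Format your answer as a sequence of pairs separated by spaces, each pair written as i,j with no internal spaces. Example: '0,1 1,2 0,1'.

Collision at t=1/2: particles 1 and 2 swap velocities; positions: p0=3/2 p1=29/2 p2=29/2 p3=19; velocities now: v0=1 v1=-3 v2=1 v3=0
Collision at t=15/4: particles 0 and 1 swap velocities; positions: p0=19/4 p1=19/4 p2=71/4 p3=19; velocities now: v0=-3 v1=1 v2=1 v3=0
Collision at t=5: particles 2 and 3 swap velocities; positions: p0=1 p1=6 p2=19 p3=19; velocities now: v0=-3 v1=1 v2=0 v3=1
Collision at t=18: particles 1 and 2 swap velocities; positions: p0=-38 p1=19 p2=19 p3=32; velocities now: v0=-3 v1=0 v2=1 v3=1

Answer: 1,2 0,1 2,3 1,2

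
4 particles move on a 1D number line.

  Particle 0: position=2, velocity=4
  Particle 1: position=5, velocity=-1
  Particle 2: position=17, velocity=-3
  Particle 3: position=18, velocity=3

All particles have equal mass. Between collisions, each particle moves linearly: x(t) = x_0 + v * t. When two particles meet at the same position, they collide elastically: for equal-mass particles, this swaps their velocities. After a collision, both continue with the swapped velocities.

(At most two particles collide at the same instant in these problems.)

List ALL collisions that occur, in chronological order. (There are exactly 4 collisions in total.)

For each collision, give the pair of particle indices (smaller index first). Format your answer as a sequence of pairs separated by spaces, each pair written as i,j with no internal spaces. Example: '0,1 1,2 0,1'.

Answer: 0,1 1,2 0,1 2,3

Derivation:
Collision at t=3/5: particles 0 and 1 swap velocities; positions: p0=22/5 p1=22/5 p2=76/5 p3=99/5; velocities now: v0=-1 v1=4 v2=-3 v3=3
Collision at t=15/7: particles 1 and 2 swap velocities; positions: p0=20/7 p1=74/7 p2=74/7 p3=171/7; velocities now: v0=-1 v1=-3 v2=4 v3=3
Collision at t=6: particles 0 and 1 swap velocities; positions: p0=-1 p1=-1 p2=26 p3=36; velocities now: v0=-3 v1=-1 v2=4 v3=3
Collision at t=16: particles 2 and 3 swap velocities; positions: p0=-31 p1=-11 p2=66 p3=66; velocities now: v0=-3 v1=-1 v2=3 v3=4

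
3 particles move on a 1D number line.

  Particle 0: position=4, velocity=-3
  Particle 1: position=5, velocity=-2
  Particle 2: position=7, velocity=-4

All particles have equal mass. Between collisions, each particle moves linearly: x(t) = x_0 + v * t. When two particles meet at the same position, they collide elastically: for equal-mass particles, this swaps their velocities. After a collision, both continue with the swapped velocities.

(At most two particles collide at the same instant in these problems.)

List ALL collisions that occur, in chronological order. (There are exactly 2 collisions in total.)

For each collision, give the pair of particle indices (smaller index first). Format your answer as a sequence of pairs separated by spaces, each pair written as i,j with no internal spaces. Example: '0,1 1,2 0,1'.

Collision at t=1: particles 1 and 2 swap velocities; positions: p0=1 p1=3 p2=3; velocities now: v0=-3 v1=-4 v2=-2
Collision at t=3: particles 0 and 1 swap velocities; positions: p0=-5 p1=-5 p2=-1; velocities now: v0=-4 v1=-3 v2=-2

Answer: 1,2 0,1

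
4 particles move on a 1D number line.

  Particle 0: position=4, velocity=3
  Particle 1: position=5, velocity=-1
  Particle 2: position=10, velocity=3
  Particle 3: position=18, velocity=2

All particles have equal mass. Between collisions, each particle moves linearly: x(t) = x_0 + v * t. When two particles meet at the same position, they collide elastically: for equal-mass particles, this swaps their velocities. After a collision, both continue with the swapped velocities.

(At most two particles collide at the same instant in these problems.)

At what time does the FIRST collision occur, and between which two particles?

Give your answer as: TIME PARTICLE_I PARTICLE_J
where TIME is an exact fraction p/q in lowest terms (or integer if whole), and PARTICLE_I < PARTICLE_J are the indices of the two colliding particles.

Pair (0,1): pos 4,5 vel 3,-1 -> gap=1, closing at 4/unit, collide at t=1/4
Pair (1,2): pos 5,10 vel -1,3 -> not approaching (rel speed -4 <= 0)
Pair (2,3): pos 10,18 vel 3,2 -> gap=8, closing at 1/unit, collide at t=8
Earliest collision: t=1/4 between 0 and 1

Answer: 1/4 0 1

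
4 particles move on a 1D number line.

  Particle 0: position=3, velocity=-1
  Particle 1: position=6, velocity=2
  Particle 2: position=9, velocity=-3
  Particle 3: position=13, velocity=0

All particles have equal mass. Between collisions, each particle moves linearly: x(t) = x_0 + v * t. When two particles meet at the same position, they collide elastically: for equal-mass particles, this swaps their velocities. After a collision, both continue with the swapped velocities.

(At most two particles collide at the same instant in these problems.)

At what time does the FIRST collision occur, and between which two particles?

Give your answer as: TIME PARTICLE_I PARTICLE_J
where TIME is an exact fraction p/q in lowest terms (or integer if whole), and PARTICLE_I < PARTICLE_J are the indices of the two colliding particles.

Pair (0,1): pos 3,6 vel -1,2 -> not approaching (rel speed -3 <= 0)
Pair (1,2): pos 6,9 vel 2,-3 -> gap=3, closing at 5/unit, collide at t=3/5
Pair (2,3): pos 9,13 vel -3,0 -> not approaching (rel speed -3 <= 0)
Earliest collision: t=3/5 between 1 and 2

Answer: 3/5 1 2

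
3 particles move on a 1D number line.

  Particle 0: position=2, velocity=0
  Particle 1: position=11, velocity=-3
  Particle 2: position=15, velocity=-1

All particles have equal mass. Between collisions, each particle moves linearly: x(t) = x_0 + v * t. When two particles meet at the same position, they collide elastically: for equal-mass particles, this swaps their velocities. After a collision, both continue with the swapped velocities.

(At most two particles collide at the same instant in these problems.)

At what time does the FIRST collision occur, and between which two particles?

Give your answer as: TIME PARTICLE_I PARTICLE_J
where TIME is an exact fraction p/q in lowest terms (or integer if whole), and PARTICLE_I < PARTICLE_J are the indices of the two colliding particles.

Pair (0,1): pos 2,11 vel 0,-3 -> gap=9, closing at 3/unit, collide at t=3
Pair (1,2): pos 11,15 vel -3,-1 -> not approaching (rel speed -2 <= 0)
Earliest collision: t=3 between 0 and 1

Answer: 3 0 1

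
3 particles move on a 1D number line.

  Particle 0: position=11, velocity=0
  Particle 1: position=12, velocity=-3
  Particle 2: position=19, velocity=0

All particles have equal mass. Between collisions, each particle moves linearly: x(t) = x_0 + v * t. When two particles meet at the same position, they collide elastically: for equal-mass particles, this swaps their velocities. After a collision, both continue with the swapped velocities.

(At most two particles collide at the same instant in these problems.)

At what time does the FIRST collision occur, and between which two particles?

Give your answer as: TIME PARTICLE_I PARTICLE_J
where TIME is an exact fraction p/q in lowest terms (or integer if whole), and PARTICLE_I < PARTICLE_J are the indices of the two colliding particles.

Pair (0,1): pos 11,12 vel 0,-3 -> gap=1, closing at 3/unit, collide at t=1/3
Pair (1,2): pos 12,19 vel -3,0 -> not approaching (rel speed -3 <= 0)
Earliest collision: t=1/3 between 0 and 1

Answer: 1/3 0 1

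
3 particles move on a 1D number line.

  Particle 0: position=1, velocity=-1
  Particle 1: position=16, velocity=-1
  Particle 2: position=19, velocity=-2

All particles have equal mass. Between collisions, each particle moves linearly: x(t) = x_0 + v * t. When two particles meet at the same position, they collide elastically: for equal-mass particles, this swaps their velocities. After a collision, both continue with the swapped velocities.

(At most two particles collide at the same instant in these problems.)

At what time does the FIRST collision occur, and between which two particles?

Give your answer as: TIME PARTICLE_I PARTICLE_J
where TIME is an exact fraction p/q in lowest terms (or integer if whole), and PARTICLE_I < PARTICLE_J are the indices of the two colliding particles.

Pair (0,1): pos 1,16 vel -1,-1 -> not approaching (rel speed 0 <= 0)
Pair (1,2): pos 16,19 vel -1,-2 -> gap=3, closing at 1/unit, collide at t=3
Earliest collision: t=3 between 1 and 2

Answer: 3 1 2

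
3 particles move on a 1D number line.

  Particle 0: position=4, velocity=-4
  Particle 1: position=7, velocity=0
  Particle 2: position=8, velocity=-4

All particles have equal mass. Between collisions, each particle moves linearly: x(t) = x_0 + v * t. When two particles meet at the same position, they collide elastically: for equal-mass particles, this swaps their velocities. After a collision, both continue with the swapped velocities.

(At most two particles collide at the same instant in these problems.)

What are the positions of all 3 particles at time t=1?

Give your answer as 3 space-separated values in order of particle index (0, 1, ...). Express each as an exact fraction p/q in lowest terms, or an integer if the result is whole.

Answer: 0 4 7

Derivation:
Collision at t=1/4: particles 1 and 2 swap velocities; positions: p0=3 p1=7 p2=7; velocities now: v0=-4 v1=-4 v2=0
Advance to t=1 (no further collisions before then); velocities: v0=-4 v1=-4 v2=0; positions = 0 4 7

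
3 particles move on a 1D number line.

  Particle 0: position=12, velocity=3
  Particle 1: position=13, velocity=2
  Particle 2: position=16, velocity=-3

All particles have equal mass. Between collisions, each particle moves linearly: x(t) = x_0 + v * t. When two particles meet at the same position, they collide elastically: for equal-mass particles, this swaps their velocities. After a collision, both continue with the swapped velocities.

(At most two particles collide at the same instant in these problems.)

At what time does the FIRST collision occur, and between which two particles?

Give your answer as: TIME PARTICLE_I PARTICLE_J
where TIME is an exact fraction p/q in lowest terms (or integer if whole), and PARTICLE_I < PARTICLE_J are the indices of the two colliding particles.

Answer: 3/5 1 2

Derivation:
Pair (0,1): pos 12,13 vel 3,2 -> gap=1, closing at 1/unit, collide at t=1
Pair (1,2): pos 13,16 vel 2,-3 -> gap=3, closing at 5/unit, collide at t=3/5
Earliest collision: t=3/5 between 1 and 2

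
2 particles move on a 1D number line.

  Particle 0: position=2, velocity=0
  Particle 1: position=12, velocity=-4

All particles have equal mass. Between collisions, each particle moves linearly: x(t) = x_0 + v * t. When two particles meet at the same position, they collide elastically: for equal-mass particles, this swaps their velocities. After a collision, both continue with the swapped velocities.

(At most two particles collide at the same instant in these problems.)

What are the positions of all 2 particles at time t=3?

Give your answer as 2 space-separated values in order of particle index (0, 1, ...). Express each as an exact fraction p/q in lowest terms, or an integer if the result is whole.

Collision at t=5/2: particles 0 and 1 swap velocities; positions: p0=2 p1=2; velocities now: v0=-4 v1=0
Advance to t=3 (no further collisions before then); velocities: v0=-4 v1=0; positions = 0 2

Answer: 0 2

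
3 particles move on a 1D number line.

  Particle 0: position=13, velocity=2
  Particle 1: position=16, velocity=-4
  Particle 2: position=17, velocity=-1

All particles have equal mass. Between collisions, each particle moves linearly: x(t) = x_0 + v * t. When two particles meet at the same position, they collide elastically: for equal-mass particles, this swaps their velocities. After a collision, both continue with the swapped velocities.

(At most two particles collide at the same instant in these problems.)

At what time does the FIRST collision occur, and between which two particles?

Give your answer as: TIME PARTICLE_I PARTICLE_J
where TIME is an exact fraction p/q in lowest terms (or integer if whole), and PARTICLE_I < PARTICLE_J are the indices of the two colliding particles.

Pair (0,1): pos 13,16 vel 2,-4 -> gap=3, closing at 6/unit, collide at t=1/2
Pair (1,2): pos 16,17 vel -4,-1 -> not approaching (rel speed -3 <= 0)
Earliest collision: t=1/2 between 0 and 1

Answer: 1/2 0 1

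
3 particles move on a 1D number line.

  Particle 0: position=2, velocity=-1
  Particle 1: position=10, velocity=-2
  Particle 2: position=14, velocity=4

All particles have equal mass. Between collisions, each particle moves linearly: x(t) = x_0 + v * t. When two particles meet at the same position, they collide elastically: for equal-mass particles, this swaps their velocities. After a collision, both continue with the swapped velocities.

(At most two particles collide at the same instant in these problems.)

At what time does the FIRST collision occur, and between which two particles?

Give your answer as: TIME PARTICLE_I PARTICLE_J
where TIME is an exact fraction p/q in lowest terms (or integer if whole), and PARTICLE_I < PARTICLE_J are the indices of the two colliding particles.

Pair (0,1): pos 2,10 vel -1,-2 -> gap=8, closing at 1/unit, collide at t=8
Pair (1,2): pos 10,14 vel -2,4 -> not approaching (rel speed -6 <= 0)
Earliest collision: t=8 between 0 and 1

Answer: 8 0 1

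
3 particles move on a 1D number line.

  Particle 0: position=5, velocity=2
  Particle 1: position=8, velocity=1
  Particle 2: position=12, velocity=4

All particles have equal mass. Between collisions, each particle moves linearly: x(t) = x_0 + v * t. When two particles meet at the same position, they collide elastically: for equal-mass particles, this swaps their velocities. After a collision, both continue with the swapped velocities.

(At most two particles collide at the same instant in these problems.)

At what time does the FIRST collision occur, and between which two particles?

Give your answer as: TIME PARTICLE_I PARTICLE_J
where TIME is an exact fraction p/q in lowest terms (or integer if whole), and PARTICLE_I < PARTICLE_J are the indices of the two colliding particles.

Answer: 3 0 1

Derivation:
Pair (0,1): pos 5,8 vel 2,1 -> gap=3, closing at 1/unit, collide at t=3
Pair (1,2): pos 8,12 vel 1,4 -> not approaching (rel speed -3 <= 0)
Earliest collision: t=3 between 0 and 1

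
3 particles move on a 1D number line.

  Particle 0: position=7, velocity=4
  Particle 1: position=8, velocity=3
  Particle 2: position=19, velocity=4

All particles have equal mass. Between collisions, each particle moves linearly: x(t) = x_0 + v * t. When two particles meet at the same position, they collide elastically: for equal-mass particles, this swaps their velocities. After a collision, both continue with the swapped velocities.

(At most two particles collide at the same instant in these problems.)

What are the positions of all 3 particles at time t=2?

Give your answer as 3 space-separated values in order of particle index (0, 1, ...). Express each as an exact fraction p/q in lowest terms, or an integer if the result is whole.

Collision at t=1: particles 0 and 1 swap velocities; positions: p0=11 p1=11 p2=23; velocities now: v0=3 v1=4 v2=4
Advance to t=2 (no further collisions before then); velocities: v0=3 v1=4 v2=4; positions = 14 15 27

Answer: 14 15 27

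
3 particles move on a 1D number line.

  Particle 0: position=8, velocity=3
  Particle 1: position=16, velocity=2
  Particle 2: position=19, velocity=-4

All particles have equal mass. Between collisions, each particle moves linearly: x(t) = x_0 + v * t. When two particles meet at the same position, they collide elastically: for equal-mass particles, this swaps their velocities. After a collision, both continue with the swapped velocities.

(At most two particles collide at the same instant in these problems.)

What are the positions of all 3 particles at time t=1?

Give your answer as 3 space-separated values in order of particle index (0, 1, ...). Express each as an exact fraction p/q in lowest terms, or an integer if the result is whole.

Collision at t=1/2: particles 1 and 2 swap velocities; positions: p0=19/2 p1=17 p2=17; velocities now: v0=3 v1=-4 v2=2
Advance to t=1 (no further collisions before then); velocities: v0=3 v1=-4 v2=2; positions = 11 15 18

Answer: 11 15 18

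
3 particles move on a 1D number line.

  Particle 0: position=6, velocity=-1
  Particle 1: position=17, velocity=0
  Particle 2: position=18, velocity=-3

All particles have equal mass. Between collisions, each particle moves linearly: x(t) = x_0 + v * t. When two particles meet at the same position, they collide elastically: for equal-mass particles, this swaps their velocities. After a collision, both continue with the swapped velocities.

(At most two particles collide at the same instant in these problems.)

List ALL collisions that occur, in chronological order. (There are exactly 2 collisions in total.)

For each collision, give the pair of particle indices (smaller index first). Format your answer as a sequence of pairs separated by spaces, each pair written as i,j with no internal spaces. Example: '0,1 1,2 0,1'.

Collision at t=1/3: particles 1 and 2 swap velocities; positions: p0=17/3 p1=17 p2=17; velocities now: v0=-1 v1=-3 v2=0
Collision at t=6: particles 0 and 1 swap velocities; positions: p0=0 p1=0 p2=17; velocities now: v0=-3 v1=-1 v2=0

Answer: 1,2 0,1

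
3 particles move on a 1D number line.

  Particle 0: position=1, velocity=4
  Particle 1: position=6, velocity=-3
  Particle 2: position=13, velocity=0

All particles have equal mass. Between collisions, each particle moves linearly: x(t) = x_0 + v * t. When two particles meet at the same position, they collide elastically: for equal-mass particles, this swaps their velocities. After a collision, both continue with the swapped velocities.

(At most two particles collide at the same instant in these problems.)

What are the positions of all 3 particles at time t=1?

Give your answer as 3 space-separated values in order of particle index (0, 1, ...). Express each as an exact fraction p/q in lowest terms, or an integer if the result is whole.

Answer: 3 5 13

Derivation:
Collision at t=5/7: particles 0 and 1 swap velocities; positions: p0=27/7 p1=27/7 p2=13; velocities now: v0=-3 v1=4 v2=0
Advance to t=1 (no further collisions before then); velocities: v0=-3 v1=4 v2=0; positions = 3 5 13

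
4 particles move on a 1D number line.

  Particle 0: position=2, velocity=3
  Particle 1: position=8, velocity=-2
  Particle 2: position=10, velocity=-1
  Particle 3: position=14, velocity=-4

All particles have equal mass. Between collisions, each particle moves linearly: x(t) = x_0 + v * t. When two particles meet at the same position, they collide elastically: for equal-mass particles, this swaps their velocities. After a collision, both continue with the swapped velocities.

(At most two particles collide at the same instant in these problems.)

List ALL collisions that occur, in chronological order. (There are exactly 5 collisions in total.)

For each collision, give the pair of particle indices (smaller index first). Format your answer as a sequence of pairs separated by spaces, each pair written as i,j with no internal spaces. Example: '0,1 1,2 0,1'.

Collision at t=6/5: particles 0 and 1 swap velocities; positions: p0=28/5 p1=28/5 p2=44/5 p3=46/5; velocities now: v0=-2 v1=3 v2=-1 v3=-4
Collision at t=4/3: particles 2 and 3 swap velocities; positions: p0=16/3 p1=6 p2=26/3 p3=26/3; velocities now: v0=-2 v1=3 v2=-4 v3=-1
Collision at t=12/7: particles 1 and 2 swap velocities; positions: p0=32/7 p1=50/7 p2=50/7 p3=58/7; velocities now: v0=-2 v1=-4 v2=3 v3=-1
Collision at t=2: particles 2 and 3 swap velocities; positions: p0=4 p1=6 p2=8 p3=8; velocities now: v0=-2 v1=-4 v2=-1 v3=3
Collision at t=3: particles 0 and 1 swap velocities; positions: p0=2 p1=2 p2=7 p3=11; velocities now: v0=-4 v1=-2 v2=-1 v3=3

Answer: 0,1 2,3 1,2 2,3 0,1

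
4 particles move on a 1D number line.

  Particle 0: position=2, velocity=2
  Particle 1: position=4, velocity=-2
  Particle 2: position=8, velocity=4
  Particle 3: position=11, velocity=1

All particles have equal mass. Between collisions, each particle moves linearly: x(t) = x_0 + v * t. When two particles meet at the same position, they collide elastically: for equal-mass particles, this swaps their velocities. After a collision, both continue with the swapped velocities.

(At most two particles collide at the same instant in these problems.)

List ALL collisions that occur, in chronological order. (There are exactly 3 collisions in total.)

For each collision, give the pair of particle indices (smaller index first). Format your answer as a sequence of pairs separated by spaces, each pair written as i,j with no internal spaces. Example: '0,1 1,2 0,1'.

Answer: 0,1 2,3 1,2

Derivation:
Collision at t=1/2: particles 0 and 1 swap velocities; positions: p0=3 p1=3 p2=10 p3=23/2; velocities now: v0=-2 v1=2 v2=4 v3=1
Collision at t=1: particles 2 and 3 swap velocities; positions: p0=2 p1=4 p2=12 p3=12; velocities now: v0=-2 v1=2 v2=1 v3=4
Collision at t=9: particles 1 and 2 swap velocities; positions: p0=-14 p1=20 p2=20 p3=44; velocities now: v0=-2 v1=1 v2=2 v3=4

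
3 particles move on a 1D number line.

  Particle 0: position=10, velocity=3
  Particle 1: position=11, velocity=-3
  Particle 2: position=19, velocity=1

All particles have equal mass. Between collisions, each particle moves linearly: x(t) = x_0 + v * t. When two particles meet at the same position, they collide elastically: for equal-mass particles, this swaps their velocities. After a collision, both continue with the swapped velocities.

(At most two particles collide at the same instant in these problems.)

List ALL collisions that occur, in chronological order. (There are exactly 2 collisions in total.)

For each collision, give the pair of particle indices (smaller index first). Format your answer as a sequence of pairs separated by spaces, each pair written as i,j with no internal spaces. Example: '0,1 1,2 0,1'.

Collision at t=1/6: particles 0 and 1 swap velocities; positions: p0=21/2 p1=21/2 p2=115/6; velocities now: v0=-3 v1=3 v2=1
Collision at t=9/2: particles 1 and 2 swap velocities; positions: p0=-5/2 p1=47/2 p2=47/2; velocities now: v0=-3 v1=1 v2=3

Answer: 0,1 1,2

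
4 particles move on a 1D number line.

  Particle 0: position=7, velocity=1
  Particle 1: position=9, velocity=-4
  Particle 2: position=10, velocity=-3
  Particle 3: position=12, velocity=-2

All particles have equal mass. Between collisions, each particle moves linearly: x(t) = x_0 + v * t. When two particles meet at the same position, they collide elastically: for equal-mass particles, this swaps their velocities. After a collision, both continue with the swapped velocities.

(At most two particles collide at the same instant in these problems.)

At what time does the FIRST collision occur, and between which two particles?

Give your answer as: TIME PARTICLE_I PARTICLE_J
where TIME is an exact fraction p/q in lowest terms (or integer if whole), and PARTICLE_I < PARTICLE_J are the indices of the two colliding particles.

Answer: 2/5 0 1

Derivation:
Pair (0,1): pos 7,9 vel 1,-4 -> gap=2, closing at 5/unit, collide at t=2/5
Pair (1,2): pos 9,10 vel -4,-3 -> not approaching (rel speed -1 <= 0)
Pair (2,3): pos 10,12 vel -3,-2 -> not approaching (rel speed -1 <= 0)
Earliest collision: t=2/5 between 0 and 1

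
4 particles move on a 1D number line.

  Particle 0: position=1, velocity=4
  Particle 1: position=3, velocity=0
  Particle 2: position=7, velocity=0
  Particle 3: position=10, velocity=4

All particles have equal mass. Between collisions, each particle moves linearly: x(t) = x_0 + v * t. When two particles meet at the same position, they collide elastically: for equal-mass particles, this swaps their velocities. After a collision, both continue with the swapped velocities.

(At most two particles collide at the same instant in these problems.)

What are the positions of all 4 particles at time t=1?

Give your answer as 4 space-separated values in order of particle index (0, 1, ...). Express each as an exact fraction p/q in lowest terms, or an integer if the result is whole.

Answer: 3 5 7 14

Derivation:
Collision at t=1/2: particles 0 and 1 swap velocities; positions: p0=3 p1=3 p2=7 p3=12; velocities now: v0=0 v1=4 v2=0 v3=4
Advance to t=1 (no further collisions before then); velocities: v0=0 v1=4 v2=0 v3=4; positions = 3 5 7 14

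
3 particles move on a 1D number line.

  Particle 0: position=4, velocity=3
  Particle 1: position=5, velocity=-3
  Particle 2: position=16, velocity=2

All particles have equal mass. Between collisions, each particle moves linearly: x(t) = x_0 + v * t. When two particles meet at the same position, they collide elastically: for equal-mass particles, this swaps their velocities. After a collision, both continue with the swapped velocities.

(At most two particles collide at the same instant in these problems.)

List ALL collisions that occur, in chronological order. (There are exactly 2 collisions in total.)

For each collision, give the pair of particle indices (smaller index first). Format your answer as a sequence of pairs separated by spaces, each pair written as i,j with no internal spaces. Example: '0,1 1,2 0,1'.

Collision at t=1/6: particles 0 and 1 swap velocities; positions: p0=9/2 p1=9/2 p2=49/3; velocities now: v0=-3 v1=3 v2=2
Collision at t=12: particles 1 and 2 swap velocities; positions: p0=-31 p1=40 p2=40; velocities now: v0=-3 v1=2 v2=3

Answer: 0,1 1,2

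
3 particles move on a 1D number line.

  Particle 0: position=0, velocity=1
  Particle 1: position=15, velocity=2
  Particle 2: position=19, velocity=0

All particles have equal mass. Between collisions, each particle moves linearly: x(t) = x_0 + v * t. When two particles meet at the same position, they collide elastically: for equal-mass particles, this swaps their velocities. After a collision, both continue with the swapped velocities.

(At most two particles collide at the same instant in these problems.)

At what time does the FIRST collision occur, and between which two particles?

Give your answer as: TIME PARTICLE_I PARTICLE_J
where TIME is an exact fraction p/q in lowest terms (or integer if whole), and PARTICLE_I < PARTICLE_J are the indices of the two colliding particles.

Pair (0,1): pos 0,15 vel 1,2 -> not approaching (rel speed -1 <= 0)
Pair (1,2): pos 15,19 vel 2,0 -> gap=4, closing at 2/unit, collide at t=2
Earliest collision: t=2 between 1 and 2

Answer: 2 1 2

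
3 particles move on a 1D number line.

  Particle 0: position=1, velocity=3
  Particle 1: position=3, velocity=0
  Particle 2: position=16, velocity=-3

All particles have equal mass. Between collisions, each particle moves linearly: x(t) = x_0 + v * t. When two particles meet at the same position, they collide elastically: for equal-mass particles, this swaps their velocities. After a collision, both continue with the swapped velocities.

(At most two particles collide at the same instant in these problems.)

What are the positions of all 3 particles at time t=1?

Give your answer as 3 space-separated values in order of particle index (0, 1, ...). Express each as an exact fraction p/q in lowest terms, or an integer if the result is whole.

Answer: 3 4 13

Derivation:
Collision at t=2/3: particles 0 and 1 swap velocities; positions: p0=3 p1=3 p2=14; velocities now: v0=0 v1=3 v2=-3
Advance to t=1 (no further collisions before then); velocities: v0=0 v1=3 v2=-3; positions = 3 4 13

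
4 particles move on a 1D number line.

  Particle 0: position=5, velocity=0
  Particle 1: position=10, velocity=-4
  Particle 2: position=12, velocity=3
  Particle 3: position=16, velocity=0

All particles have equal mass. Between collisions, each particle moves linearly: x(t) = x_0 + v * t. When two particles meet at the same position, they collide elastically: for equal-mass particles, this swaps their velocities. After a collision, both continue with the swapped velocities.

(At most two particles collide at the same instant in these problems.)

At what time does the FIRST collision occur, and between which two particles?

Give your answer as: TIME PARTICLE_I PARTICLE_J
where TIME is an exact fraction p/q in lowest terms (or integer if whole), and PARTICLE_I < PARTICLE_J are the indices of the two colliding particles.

Pair (0,1): pos 5,10 vel 0,-4 -> gap=5, closing at 4/unit, collide at t=5/4
Pair (1,2): pos 10,12 vel -4,3 -> not approaching (rel speed -7 <= 0)
Pair (2,3): pos 12,16 vel 3,0 -> gap=4, closing at 3/unit, collide at t=4/3
Earliest collision: t=5/4 between 0 and 1

Answer: 5/4 0 1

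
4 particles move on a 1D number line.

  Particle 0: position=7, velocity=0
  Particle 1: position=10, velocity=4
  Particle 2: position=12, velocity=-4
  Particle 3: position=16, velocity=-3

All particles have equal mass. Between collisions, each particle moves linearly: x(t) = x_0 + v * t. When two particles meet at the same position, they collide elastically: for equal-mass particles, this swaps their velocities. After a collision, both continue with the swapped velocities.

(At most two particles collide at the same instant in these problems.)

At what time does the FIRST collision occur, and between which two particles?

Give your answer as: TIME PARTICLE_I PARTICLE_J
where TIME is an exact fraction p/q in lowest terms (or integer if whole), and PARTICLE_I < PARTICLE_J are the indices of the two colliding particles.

Answer: 1/4 1 2

Derivation:
Pair (0,1): pos 7,10 vel 0,4 -> not approaching (rel speed -4 <= 0)
Pair (1,2): pos 10,12 vel 4,-4 -> gap=2, closing at 8/unit, collide at t=1/4
Pair (2,3): pos 12,16 vel -4,-3 -> not approaching (rel speed -1 <= 0)
Earliest collision: t=1/4 between 1 and 2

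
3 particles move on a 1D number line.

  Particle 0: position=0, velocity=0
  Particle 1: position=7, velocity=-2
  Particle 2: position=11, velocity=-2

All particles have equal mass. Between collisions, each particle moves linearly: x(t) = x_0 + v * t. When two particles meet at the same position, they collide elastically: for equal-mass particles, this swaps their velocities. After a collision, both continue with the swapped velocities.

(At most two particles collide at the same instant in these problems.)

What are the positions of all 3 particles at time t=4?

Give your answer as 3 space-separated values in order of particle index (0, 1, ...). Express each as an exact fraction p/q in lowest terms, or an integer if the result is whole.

Answer: -1 0 3

Derivation:
Collision at t=7/2: particles 0 and 1 swap velocities; positions: p0=0 p1=0 p2=4; velocities now: v0=-2 v1=0 v2=-2
Advance to t=4 (no further collisions before then); velocities: v0=-2 v1=0 v2=-2; positions = -1 0 3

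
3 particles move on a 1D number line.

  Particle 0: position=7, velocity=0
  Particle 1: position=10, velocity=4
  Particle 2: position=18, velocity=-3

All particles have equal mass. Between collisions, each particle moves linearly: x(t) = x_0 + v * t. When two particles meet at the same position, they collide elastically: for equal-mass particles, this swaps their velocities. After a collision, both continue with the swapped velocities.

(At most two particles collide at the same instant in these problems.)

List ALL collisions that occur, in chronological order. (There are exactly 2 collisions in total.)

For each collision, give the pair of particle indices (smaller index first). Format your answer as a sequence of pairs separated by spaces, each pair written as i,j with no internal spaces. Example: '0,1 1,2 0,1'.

Collision at t=8/7: particles 1 and 2 swap velocities; positions: p0=7 p1=102/7 p2=102/7; velocities now: v0=0 v1=-3 v2=4
Collision at t=11/3: particles 0 and 1 swap velocities; positions: p0=7 p1=7 p2=74/3; velocities now: v0=-3 v1=0 v2=4

Answer: 1,2 0,1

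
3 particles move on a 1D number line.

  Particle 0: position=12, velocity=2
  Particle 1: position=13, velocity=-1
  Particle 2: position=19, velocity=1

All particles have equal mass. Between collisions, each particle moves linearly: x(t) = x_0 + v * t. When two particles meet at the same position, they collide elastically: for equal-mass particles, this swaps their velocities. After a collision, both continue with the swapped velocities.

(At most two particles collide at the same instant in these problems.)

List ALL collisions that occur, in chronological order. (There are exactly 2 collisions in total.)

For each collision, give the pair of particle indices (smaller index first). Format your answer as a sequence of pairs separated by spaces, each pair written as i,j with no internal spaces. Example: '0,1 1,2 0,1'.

Answer: 0,1 1,2

Derivation:
Collision at t=1/3: particles 0 and 1 swap velocities; positions: p0=38/3 p1=38/3 p2=58/3; velocities now: v0=-1 v1=2 v2=1
Collision at t=7: particles 1 and 2 swap velocities; positions: p0=6 p1=26 p2=26; velocities now: v0=-1 v1=1 v2=2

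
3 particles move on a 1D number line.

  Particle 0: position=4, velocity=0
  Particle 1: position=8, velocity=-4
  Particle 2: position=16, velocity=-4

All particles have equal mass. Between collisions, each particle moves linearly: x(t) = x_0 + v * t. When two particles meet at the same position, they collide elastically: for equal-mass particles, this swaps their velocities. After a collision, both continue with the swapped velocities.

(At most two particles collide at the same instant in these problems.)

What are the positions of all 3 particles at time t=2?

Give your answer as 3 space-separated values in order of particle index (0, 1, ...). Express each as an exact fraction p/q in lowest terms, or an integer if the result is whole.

Answer: 0 4 8

Derivation:
Collision at t=1: particles 0 and 1 swap velocities; positions: p0=4 p1=4 p2=12; velocities now: v0=-4 v1=0 v2=-4
Advance to t=2 (no further collisions before then); velocities: v0=-4 v1=0 v2=-4; positions = 0 4 8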